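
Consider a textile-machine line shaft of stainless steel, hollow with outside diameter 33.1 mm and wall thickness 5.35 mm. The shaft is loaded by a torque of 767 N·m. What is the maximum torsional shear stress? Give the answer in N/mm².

136 N/mm²

J = π(d_o⁴ − d_i⁴)/32 = π(0.0331⁴ − 0.0224⁴)/32 = 9.313×10^-8 m⁴.
τ_max = T·r/J = 767.0 × 0.0166 / 9.313×10^-8 = 1.363×10^8 Pa.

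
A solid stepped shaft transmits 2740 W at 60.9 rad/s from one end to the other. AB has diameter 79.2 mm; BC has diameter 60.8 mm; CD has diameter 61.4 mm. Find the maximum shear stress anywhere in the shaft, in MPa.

1.02 MPa

ω = 60.9 rad/s, so T = P/ω = 2740 / 60.90 = 44.99 N·m.
Under the same torque, τ_max = 16T/(πd³) is largest where d is smallest — segment BC (d = 60.8 mm).
τ_max = 16·44.99/(π·(0.0608)³) = 1.020×10^6 Pa.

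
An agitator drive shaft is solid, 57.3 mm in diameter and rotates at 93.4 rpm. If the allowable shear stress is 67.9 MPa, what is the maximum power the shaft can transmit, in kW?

J = πd⁴/32 = π(0.0573)⁴/32 = 1.058×10^-6 m⁴.
T_max = τ_allow·J/r = 6.79×10^7 × 1.058×10^-6 / 0.0286 = 2508 N·m.
ω = 2π·93.4/60 = 9.781 rad/s, so P_max = T_max·ω = 2.453×10^4 W.

24.5 kW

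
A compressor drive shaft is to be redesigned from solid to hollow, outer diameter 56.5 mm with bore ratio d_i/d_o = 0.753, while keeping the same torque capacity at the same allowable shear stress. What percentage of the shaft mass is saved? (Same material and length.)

43.9 %

Equal τ_max and T ⇒ the solid shaft needs d_s³ = d_o³(1−k⁴), so d_s = 56.5·(1−0.753⁴)^(1/3) = 49.65 mm.
Area ratio A_h/A_s = d_o²(1−k²)/d_s² = (1−k²)/(1−k⁴)^(2/3) = 0.5608.
Mass saving = 1 − 0.5608 = 43.9 %.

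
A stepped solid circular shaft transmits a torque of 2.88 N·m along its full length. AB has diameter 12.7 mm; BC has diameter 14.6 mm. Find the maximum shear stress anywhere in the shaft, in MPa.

Under the same torque, τ_max = 16T/(πd³) is largest where d is smallest — segment AB (d = 12.7 mm).
τ_max = 16·2.880/(π·(0.0127)³) = 7.161×10^6 Pa.

7.16 MPa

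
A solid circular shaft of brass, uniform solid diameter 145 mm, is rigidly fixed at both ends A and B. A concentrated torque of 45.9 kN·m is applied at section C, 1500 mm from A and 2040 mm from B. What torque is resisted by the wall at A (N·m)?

With uniform GJ and both ends fixed, compatibility θ_AC = θ_CB gives T_A·a = T_B·b, together with T_A + T_B = T₀.
T_A = T₀·b/(a+b) = 45900·2040/3540 = 26450 N·m; T_B = 19450 N·m.

26500 N·m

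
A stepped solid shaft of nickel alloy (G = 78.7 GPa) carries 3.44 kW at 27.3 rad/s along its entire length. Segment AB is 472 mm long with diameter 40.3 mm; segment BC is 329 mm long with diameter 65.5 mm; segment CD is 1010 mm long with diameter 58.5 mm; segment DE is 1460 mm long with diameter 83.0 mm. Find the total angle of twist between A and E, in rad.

ω = 27.3 rad/s, so T = P/ω = 3.44×10³ / 27.30 = 126.0 N·m.
J_AB = π(0.0403)⁴/32 = 2.59×10^-7 m⁴; J_BC = π(0.0655)⁴/32 = 1.81×10^-6 m⁴; J_CD = π(0.0585)⁴/32 = 1.15×10^-6 m⁴; J_DE = π(0.0830)⁴/32 = 4.66×10^-6 m⁴.
θ = (T/G)·Σ L_i/J_i = (126.0/78.7×10⁹)·(0.472/2.59×10^-7 + 0.329/1.81×10^-6 + 1.01/1.15×10^-6 + 1.46/4.66×10^-6) = 5.118×10^-3 rad.

0.00512 rad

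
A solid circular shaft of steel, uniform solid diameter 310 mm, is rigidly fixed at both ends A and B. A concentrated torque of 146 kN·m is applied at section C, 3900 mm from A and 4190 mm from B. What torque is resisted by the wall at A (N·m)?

With uniform GJ and both ends fixed, compatibility θ_AC = θ_CB gives T_A·a = T_B·b, together with T_A + T_B = T₀.
T_A = T₀·b/(a+b) = 146000·4190/8090 = 75620 N·m; T_B = 70380 N·m.

75600 N·m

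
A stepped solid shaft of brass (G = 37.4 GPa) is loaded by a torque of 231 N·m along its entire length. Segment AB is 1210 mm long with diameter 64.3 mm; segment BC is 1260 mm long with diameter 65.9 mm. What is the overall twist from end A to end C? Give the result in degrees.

J_AB = π(0.0643)⁴/32 = 1.68×10^-6 m⁴; J_BC = π(0.0659)⁴/32 = 1.85×10^-6 m⁴.
θ = (T/G)·Σ L_i/J_i = (231.0/37.4×10⁹)·(1.21/1.68×10^-6 + 1.26/1.85×10^-6) = 8.656×10^-3 rad.

0.496°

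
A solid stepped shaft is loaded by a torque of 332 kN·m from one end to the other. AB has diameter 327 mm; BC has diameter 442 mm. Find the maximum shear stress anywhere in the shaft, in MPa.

Under the same torque, τ_max = 16T/(πd³) is largest where d is smallest — segment AB (d = 327 mm).
τ_max = 16·332000/(π·(0.327)³) = 4.836×10^7 Pa.

48.4 MPa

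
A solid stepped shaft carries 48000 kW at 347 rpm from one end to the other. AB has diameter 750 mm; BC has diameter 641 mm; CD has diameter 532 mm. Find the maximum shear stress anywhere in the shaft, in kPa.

44700 kPa

ω = 2π·347/60 = 36.34 rad/s, so T = P/ω = 48000×10³ / 36.34 = 1.321e6 N·m.
Under the same torque, τ_max = 16T/(πd³) is largest where d is smallest — segment CD (d = 532 mm).
τ_max = 16·1.321e6/(π·(0.532)³) = 4.468×10^7 Pa.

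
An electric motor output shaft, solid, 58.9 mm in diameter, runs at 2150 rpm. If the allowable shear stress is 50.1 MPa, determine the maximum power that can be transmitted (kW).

453 kW

J = πd⁴/32 = π(0.0589)⁴/32 = 1.182×10^-6 m⁴.
T_max = τ_allow·J/r = 5.01×10^7 × 1.182×10^-6 / 0.0295 = 2010 N·m.
ω = 2π·2150/60 = 225.1 rad/s, so P_max = T_max·ω = 4.526×10^5 W.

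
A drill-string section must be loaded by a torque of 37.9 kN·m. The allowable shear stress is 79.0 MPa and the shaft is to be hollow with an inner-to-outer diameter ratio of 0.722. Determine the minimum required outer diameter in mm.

150 mm

For a hollow shaft with d_i/d_o = 0.722: τ_max = 16T/(π d_o³ (1−k⁴)), so d_o = [16T/(π τ_allow (1−k⁴))]^(1/3) = [16·37900/(π·7.90×10^7·0.7283)]^(1/3) = 0.1497 m.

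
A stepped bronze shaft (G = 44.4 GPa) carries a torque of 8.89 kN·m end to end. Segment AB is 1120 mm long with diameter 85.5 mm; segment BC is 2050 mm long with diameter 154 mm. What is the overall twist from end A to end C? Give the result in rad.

0.0502 rad

J_AB = π(0.0855)⁴/32 = 5.25×10^-6 m⁴; J_BC = π(0.154)⁴/32 = 5.52×10^-5 m⁴.
θ = (T/G)·Σ L_i/J_i = (8890/44.4×10⁹)·(1.12/5.25×10^-6 + 2.05/5.52×10^-5) = 0.05018 rad.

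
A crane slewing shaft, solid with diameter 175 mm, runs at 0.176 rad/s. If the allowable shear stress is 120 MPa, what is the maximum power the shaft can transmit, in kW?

J = πd⁴/32 = π(0.175)⁴/32 = 9.208×10^-5 m⁴.
T_max = τ_allow·J/r = 1.20×10^8 × 9.208×10^-5 / 0.0875 = 126300 N·m.
ω = 0.176 rad/s, so P_max = T_max·ω = 2.222×10^4 W.

22.2 kW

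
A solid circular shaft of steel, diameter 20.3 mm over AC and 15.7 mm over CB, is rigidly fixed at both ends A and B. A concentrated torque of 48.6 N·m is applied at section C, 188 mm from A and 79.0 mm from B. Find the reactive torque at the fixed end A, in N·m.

26.3 N·m

Compatibility: T_A·a/J_AC = T_B·b/J_CB with T_A + T_B = T₀.
J_AC = 1.67×10^-8 m⁴, J_CB = 5.96×10^-9 m⁴, so T_A = T₀·(J_AC/a)/((J_AC/a)+(J_CB/b)) = 26.25 N·m, T_B = 22.35 N·m.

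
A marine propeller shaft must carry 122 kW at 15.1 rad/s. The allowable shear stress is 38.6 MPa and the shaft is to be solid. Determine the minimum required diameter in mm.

102 mm

ω = 15.1 rad/s, so T = P/ω = 122×10³ / 15.10 = 8079 N·m.
For a solid shaft τ_max = 16T/(πd³), so d = (16T/(π τ_allow))^(1/3) = (16·8079/(π·3.86×10^7))^(1/3) = 0.1022 m.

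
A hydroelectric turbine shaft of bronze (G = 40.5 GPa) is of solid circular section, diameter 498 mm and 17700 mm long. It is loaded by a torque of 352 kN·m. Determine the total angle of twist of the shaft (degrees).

J = πd⁴/32 = π(0.498)⁴/32 = 6.038×10^-3 m⁴.
θ = T·L/(G·J) = 352000 × 17.7 / (40.5×10⁹ × 6.038×10^-3) = 0.02548 rad.

1.46°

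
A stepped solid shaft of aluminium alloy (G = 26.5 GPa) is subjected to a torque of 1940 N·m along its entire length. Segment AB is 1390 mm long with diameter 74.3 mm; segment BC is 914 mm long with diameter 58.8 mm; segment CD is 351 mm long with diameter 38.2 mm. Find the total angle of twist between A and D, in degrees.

12.3°

J_AB = π(0.0743)⁴/32 = 2.99×10^-6 m⁴; J_BC = π(0.0588)⁴/32 = 1.17×10^-6 m⁴; J_CD = π(0.0382)⁴/32 = 2.09×10^-7 m⁴.
θ = (T/G)·Σ L_i/J_i = (1940/26.5×10⁹)·(1.39/2.99×10^-6 + 0.914/1.17×10^-6 + 0.351/2.09×10^-7) = 0.2139 rad.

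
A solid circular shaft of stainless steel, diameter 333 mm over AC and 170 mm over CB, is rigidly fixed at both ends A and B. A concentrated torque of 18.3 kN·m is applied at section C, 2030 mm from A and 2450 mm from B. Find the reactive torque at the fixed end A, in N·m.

17300 N·m

Compatibility: T_A·a/J_AC = T_B·b/J_CB with T_A + T_B = T₀.
J_AC = 1.21×10^-3 m⁴, J_CB = 8.20×10^-5 m⁴, so T_A = T₀·(J_AC/a)/((J_AC/a)+(J_CB/b)) = 17320 N·m, T_B = 975.0 N·m.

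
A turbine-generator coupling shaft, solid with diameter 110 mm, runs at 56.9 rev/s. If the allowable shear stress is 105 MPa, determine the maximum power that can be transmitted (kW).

9810 kW

J = πd⁴/32 = π(0.110)⁴/32 = 1.437×10^-5 m⁴.
T_max = τ_allow·J/r = 1.05×10^8 × 1.437×10^-5 / 0.0550 = 27440 N·m.
ω = 2π·56.9 = 357.5 rad/s, so P_max = T_max·ω = 9.810×10^6 W.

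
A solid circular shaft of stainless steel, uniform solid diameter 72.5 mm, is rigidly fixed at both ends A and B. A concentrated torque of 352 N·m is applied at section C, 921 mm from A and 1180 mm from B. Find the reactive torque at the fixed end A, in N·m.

198 N·m

With uniform GJ and both ends fixed, compatibility θ_AC = θ_CB gives T_A·a = T_B·b, together with T_A + T_B = T₀.
T_A = T₀·b/(a+b) = 352.0·1180/2101 = 197.7 N·m; T_B = 154.3 N·m.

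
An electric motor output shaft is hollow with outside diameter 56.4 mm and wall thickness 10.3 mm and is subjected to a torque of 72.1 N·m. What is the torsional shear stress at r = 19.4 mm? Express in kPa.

J = π(d_o⁴ − d_i⁴)/32 = π(0.0564⁴ − 0.0358⁴)/32 = 8.321×10^-7 m⁴.
Shear stress varies linearly with radius: τ = T·r/J = 72.10 × 0.0194 / 8.321×10^-7 = 1.681×10^6 Pa.

1680 kPa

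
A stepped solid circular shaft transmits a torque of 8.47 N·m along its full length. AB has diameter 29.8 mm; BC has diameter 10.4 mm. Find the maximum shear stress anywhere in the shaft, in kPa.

38300 kPa

Under the same torque, τ_max = 16T/(πd³) is largest where d is smallest — segment BC (d = 10.4 mm).
τ_max = 16·8.470/(π·(0.0104)³) = 3.835×10^7 Pa.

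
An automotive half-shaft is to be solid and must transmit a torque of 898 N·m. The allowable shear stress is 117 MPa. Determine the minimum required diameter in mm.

33.9 mm

For a solid shaft τ_max = 16T/(πd³), so d = (16T/(π τ_allow))^(1/3) = (16·898.0/(π·1.17×10^8))^(1/3) = 0.03394 m.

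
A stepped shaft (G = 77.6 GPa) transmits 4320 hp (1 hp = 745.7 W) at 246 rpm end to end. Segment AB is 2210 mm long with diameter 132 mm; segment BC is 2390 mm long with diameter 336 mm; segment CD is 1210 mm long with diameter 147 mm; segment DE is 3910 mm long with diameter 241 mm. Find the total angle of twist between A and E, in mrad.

ω = 2π·246/60 = 25.76 rad/s, so T = P/ω = 4320×745.7 / 25.76 = 125100 N·m.
J_AB = π(0.132)⁴/32 = 2.98×10^-5 m⁴; J_BC = π(0.336)⁴/32 = 1.25×10^-3 m⁴; J_CD = π(0.147)⁴/32 = 4.58×10^-5 m⁴; J_DE = π(0.241)⁴/32 = 3.31×10^-4 m⁴.
θ = (T/G)·Σ L_i/J_i = (125100/77.6×10⁹)·(2.21/2.98×10^-5 + 2.39/1.25×10^-3 + 1.21/4.58×10^-5 + 3.91/3.31×10^-4) = 0.1841 rad.

184 mrad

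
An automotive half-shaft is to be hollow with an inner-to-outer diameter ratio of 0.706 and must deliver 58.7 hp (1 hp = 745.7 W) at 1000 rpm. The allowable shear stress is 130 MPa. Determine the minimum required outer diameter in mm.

27.9 mm

ω = 2π·1000/60 = 104.7 rad/s, so T = P/ω = 58.7×745.7 / 104.7 = 418.0 N·m.
For a hollow shaft with d_i/d_o = 0.706: τ_max = 16T/(π d_o³ (1−k⁴)), so d_o = [16T/(π τ_allow (1−k⁴))]^(1/3) = [16·418.0/(π·1.30×10^8·0.7516)]^(1/3) = 0.02793 m.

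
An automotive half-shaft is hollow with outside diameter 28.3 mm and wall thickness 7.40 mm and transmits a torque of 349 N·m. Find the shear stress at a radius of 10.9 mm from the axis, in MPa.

J = π(d_o⁴ − d_i⁴)/32 = π(0.0283⁴ − 0.0135⁴)/32 = 5.971×10^-8 m⁴.
Shear stress varies linearly with radius: τ = T·r/J = 349.0 × 0.0109 / 5.971×10^-8 = 6.371×10^7 Pa.

63.7 MPa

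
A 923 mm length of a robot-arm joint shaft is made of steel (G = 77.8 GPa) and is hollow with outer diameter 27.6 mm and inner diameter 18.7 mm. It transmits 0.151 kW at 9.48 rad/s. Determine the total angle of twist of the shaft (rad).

ω = 9.48 rad/s, so T = P/ω = 0.151×10³ / 9.480 = 15.93 N·m.
J = π(d_o⁴ − d_i⁴)/32 = π(0.0276⁴ − 0.0187⁴)/32 = 4.496×10^-8 m⁴.
θ = T·L/(G·J) = 15.93 × 0.923 / (77.8×10⁹ × 4.496×10^-8) = 4.203×10^-3 rad.

0.00420 rad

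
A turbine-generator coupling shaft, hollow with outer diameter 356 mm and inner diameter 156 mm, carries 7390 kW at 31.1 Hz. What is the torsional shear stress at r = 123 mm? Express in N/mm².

ω = 2π·31.1 = 195.4 rad/s, so T = P/ω = 7390×10³ / 195.4 = 37820 N·m.
J = π(d_o⁴ − d_i⁴)/32 = π(0.356⁴ − 0.156⁴)/32 = 1.519×10^-3 m⁴.
Shear stress varies linearly with radius: τ = T·r/J = 37820 × 0.123 / 1.519×10^-3 = 3.063×10^6 Pa.

3.06 N/mm²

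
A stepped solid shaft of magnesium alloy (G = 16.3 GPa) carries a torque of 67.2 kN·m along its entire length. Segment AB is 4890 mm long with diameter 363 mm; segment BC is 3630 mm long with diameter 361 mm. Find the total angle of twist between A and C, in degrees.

J_AB = π(0.363)⁴/32 = 1.70×10^-3 m⁴; J_BC = π(0.361)⁴/32 = 1.67×10^-3 m⁴.
θ = (T/G)·Σ L_i/J_i = (67200/16.3×10⁹)·(4.89/1.70×10^-3 + 3.63/1.67×10^-3) = 0.02080 rad.

1.19°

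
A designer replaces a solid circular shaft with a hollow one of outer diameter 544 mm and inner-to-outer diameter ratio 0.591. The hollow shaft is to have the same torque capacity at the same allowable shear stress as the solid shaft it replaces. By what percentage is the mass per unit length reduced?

29.0 %

Equal τ_max and T ⇒ the solid shaft needs d_s³ = d_o³(1−k⁴), so d_s = 544·(1−0.591⁴)^(1/3) = 520.9 mm.
Area ratio A_h/A_s = d_o²(1−k²)/d_s² = (1−k²)/(1−k⁴)^(2/3) = 0.7097.
Mass saving = 1 − 0.7097 = 29.0 %.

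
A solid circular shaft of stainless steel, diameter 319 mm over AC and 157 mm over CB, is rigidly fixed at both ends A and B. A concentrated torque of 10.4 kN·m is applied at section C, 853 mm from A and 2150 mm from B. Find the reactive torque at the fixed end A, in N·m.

10200 N·m

Compatibility: T_A·a/J_AC = T_B·b/J_CB with T_A + T_B = T₀.
J_AC = 1.02×10^-3 m⁴, J_CB = 5.96×10^-5 m⁴, so T_A = T₀·(J_AC/a)/((J_AC/a)+(J_CB/b)) = 10160 N·m, T_B = 236.6 N·m.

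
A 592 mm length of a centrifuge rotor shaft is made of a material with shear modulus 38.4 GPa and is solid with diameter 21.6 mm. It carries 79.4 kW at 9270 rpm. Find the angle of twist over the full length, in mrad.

ω = 2π·9270/60 = 970.8 rad/s, so T = P/ω = 79.4×10³ / 970.8 = 81.79 N·m.
J = πd⁴/32 = π(0.0216)⁴/32 = 2.137×10^-8 m⁴.
θ = T·L/(G·J) = 81.79 × 0.592 / (38.4×10⁹ × 2.137×10^-8) = 0.05900 rad.

59.0 mrad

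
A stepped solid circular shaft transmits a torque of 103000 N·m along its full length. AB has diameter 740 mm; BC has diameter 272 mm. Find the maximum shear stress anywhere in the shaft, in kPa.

Under the same torque, τ_max = 16T/(πd³) is largest where d is smallest — segment BC (d = 272 mm).
τ_max = 16·103000/(π·(0.272)³) = 2.607×10^7 Pa.

26100 kPa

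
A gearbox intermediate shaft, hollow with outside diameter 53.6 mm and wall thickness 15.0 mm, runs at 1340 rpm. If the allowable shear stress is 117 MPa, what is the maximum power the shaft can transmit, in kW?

J = π(d_o⁴ − d_i⁴)/32 = π(0.0536⁴ − 0.0236⁴)/32 = 7.799×10^-7 m⁴.
T_max = τ_allow·J/r = 1.17×10^8 × 7.799×10^-7 / 0.0268 = 3405 N·m.
ω = 2π·1340/60 = 140.3 rad/s, so P_max = T_max·ω = 4.778×10^5 W.

478 kW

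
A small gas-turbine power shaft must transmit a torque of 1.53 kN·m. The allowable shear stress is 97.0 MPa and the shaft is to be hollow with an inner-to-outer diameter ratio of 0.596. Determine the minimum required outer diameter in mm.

45.1 mm

For a hollow shaft with d_i/d_o = 0.596: τ_max = 16T/(π d_o³ (1−k⁴)), so d_o = [16T/(π τ_allow (1−k⁴))]^(1/3) = [16·1530/(π·9.70×10^7·0.8738)]^(1/3) = 0.04513 m.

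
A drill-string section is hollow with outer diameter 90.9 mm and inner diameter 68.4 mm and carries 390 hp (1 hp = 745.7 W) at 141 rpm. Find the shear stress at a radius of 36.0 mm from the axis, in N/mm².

156 N/mm²

ω = 2π·141/60 = 14.77 rad/s, so T = P/ω = 390×745.7 / 14.77 = 19700 N·m.
J = π(d_o⁴ − d_i⁴)/32 = π(0.0909⁴ − 0.0684⁴)/32 = 4.554×10^-6 m⁴.
Shear stress varies linearly with radius: τ = T·r/J = 19700 × 0.0360 / 4.554×10^-6 = 1.557×10^8 Pa.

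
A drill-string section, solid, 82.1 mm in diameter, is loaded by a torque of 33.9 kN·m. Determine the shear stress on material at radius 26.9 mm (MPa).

204 MPa

J = πd⁴/32 = π(0.0821)⁴/32 = 4.460×10^-6 m⁴.
Shear stress varies linearly with radius: τ = T·r/J = 33900 × 0.0269 / 4.460×10^-6 = 2.044×10^8 Pa.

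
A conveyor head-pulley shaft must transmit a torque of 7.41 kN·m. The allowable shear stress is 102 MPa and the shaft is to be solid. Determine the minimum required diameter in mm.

71.8 mm

For a solid shaft τ_max = 16T/(πd³), so d = (16T/(π τ_allow))^(1/3) = (16·7410/(π·1.02×10^8))^(1/3) = 0.07179 m.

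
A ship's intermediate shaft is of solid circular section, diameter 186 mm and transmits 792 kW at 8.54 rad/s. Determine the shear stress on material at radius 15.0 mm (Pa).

1.18e7 Pa

ω = 8.54 rad/s, so T = P/ω = 792×10³ / 8.540 = 92740 N·m.
J = πd⁴/32 = π(0.186)⁴/32 = 1.175×10^-4 m⁴.
Shear stress varies linearly with radius: τ = T·r/J = 92740 × 0.0150 / 1.175×10^-4 = 1.184×10^7 Pa.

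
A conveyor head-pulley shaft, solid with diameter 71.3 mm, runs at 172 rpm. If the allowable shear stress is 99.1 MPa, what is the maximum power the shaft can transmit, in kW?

127 kW

J = πd⁴/32 = π(0.0713)⁴/32 = 2.537×10^-6 m⁴.
T_max = τ_allow·J/r = 9.91×10^7 × 2.537×10^-6 / 0.0357 = 7053 N·m.
ω = 2π·172/60 = 18.01 rad/s, so P_max = T_max·ω = 1.270×10^5 W.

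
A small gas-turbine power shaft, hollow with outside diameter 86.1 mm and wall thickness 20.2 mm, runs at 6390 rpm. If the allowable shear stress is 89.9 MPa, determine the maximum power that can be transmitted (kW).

6940 kW

J = π(d_o⁴ − d_i⁴)/32 = π(0.0861⁴ − 0.0457⁴)/32 = 4.967×10^-6 m⁴.
T_max = τ_allow·J/r = 8.99×10^7 × 4.967×10^-6 / 0.0430 = 10370 N·m.
ω = 2π·6390/60 = 669.2 rad/s, so P_max = T_max·ω = 6.941×10^6 W.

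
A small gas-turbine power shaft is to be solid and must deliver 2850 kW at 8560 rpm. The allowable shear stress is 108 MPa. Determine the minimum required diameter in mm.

53.1 mm

ω = 2π·8560/60 = 896.4 rad/s, so T = P/ω = 2850×10³ / 896.4 = 3179 N·m.
For a solid shaft τ_max = 16T/(πd³), so d = (16T/(π τ_allow))^(1/3) = (16·3179/(π·1.08×10^8))^(1/3) = 0.05312 m.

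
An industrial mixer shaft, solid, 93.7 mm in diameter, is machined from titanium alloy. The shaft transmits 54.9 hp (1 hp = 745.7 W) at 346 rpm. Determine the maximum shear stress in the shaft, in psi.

1010 psi

ω = 2π·346/60 = 36.23 rad/s, so T = P/ω = 54.9×745.7 / 36.23 = 1130 N·m.
J = πd⁴/32 = π(0.0937)⁴/32 = 7.568×10^-6 m⁴.
τ_max = T·r/J = 1130 × 0.0469 / 7.568×10^-6 = 6.995×10^6 Pa.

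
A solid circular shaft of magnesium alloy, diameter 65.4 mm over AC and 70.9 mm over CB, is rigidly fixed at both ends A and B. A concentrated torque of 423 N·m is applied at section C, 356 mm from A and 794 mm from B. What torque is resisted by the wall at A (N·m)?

261 N·m

Compatibility: T_A·a/J_AC = T_B·b/J_CB with T_A + T_B = T₀.
J_AC = 1.80×10^-6 m⁴, J_CB = 2.48×10^-6 m⁴, so T_A = T₀·(J_AC/a)/((J_AC/a)+(J_CB/b)) = 261.2 N·m, T_B = 161.8 N·m.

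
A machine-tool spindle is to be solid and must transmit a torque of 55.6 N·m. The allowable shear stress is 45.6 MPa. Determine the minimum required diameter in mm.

18.4 mm

For a solid shaft τ_max = 16T/(πd³), so d = (16T/(π τ_allow))^(1/3) = (16·55.60/(π·4.56×10^7))^(1/3) = 0.01838 m.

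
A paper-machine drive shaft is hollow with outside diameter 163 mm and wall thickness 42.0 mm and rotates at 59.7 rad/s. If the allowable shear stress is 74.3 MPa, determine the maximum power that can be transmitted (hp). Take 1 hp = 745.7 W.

J = π(d_o⁴ − d_i⁴)/32 = π(0.163⁴ − 0.0790⁴)/32 = 6.548×10^-5 m⁴.
T_max = τ_allow·J/r = 7.43×10^7 × 6.548×10^-5 / 0.0815 = 59690 N·m.
ω = 59.7 rad/s, so P_max = T_max·ω = 3.564×10^6 W.

4780 hp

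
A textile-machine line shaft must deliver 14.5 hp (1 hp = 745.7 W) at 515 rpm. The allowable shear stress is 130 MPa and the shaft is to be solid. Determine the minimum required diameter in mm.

19.9 mm

ω = 2π·515/60 = 53.93 rad/s, so T = P/ω = 14.5×745.7 / 53.93 = 200.5 N·m.
For a solid shaft τ_max = 16T/(πd³), so d = (16T/(π τ_allow))^(1/3) = (16·200.5/(π·1.30×10^8))^(1/3) = 0.01988 m.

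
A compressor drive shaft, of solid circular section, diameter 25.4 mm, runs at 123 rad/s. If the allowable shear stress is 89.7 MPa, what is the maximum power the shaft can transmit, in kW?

J = πd⁴/32 = π(0.0254)⁴/32 = 4.086×10^-8 m⁴.
T_max = τ_allow·J/r = 8.97×10^7 × 4.086×10^-8 / 0.0127 = 288.6 N·m.
ω = 123 rad/s, so P_max = T_max·ω = 3.550×10^4 W.

35.5 kW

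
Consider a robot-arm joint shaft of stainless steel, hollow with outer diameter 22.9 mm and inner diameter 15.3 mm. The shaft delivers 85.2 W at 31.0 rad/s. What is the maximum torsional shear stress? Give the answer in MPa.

1.46 MPa

ω = 31.0 rad/s, so T = P/ω = 85.2 / 31.00 = 2.748 N·m.
J = π(d_o⁴ − d_i⁴)/32 = π(0.0229⁴ − 0.0153⁴)/32 = 2.162×10^-8 m⁴.
τ_max = T·r/J = 2.748 × 0.0115 / 2.162×10^-8 = 1.456×10^6 Pa.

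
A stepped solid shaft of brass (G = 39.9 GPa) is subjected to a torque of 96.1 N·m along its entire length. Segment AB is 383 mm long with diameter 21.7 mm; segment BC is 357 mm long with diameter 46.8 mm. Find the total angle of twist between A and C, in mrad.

44.2 mrad

J_AB = π(0.0217)⁴/32 = 2.18×10^-8 m⁴; J_BC = π(0.0468)⁴/32 = 4.71×10^-7 m⁴.
θ = (T/G)·Σ L_i/J_i = (96.10/39.9×10⁹)·(0.383/2.18×10^-8 + 0.357/4.71×10^-7) = 0.04420 rad.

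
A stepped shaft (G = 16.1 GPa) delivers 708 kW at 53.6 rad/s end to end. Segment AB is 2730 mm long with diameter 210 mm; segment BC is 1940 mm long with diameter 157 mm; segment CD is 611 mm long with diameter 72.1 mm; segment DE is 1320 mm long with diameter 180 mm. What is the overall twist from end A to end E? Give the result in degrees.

ω = 53.6 rad/s, so T = P/ω = 708×10³ / 53.60 = 13210 N·m.
J_AB = π(0.210)⁴/32 = 1.91×10^-4 m⁴; J_BC = π(0.157)⁴/32 = 5.96×10^-5 m⁴; J_CD = π(0.0721)⁴/32 = 2.65×10^-6 m⁴; J_DE = π(0.180)⁴/32 = 1.03×10^-4 m⁴.
θ = (T/G)·Σ L_i/J_i = (13210/16.1×10⁹)·(2.73/1.91×10^-4 + 1.94/5.96×10^-5 + 0.611/2.65×10^-6 + 1.32/1.03×10^-4) = 0.2379 rad.

13.6°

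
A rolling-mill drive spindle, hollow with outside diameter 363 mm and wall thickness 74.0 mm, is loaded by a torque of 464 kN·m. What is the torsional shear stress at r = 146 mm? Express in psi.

J = π(d_o⁴ − d_i⁴)/32 = π(0.363⁴ − 0.215⁴)/32 = 1.495×10^-3 m⁴.
Shear stress varies linearly with radius: τ = T·r/J = 464000 × 0.146 / 1.495×10^-3 = 4.532×10^7 Pa.

6570 psi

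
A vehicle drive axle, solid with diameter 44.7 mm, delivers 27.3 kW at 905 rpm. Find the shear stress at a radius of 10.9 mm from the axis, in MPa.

ω = 2π·905/60 = 94.77 rad/s, so T = P/ω = 27.3×10³ / 94.77 = 288.1 N·m.
J = πd⁴/32 = π(0.0447)⁴/32 = 3.919×10^-7 m⁴.
Shear stress varies linearly with radius: τ = T·r/J = 288.1 × 0.0109 / 3.919×10^-7 = 8.011×10^6 Pa.

8.01 MPa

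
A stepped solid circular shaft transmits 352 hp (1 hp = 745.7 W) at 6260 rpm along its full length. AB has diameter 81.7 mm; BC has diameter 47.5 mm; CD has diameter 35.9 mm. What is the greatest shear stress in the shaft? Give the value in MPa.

44.1 MPa

ω = 2π·6260/60 = 655.5 rad/s, so T = P/ω = 352×745.7 / 655.5 = 400.4 N·m.
Under the same torque, τ_max = 16T/(πd³) is largest where d is smallest — segment CD (d = 35.9 mm).
τ_max = 16·400.4/(π·(0.0359)³) = 4.407×10^7 Pa.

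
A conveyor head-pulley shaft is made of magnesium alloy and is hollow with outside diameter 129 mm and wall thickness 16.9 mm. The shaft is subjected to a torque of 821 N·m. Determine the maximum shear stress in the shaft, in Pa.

J = π(d_o⁴ − d_i⁴)/32 = π(0.129⁴ − 0.0952⁴)/32 = 1.912×10^-5 m⁴.
τ_max = T·r/J = 821.0 × 0.0645 / 1.912×10^-5 = 2.769×10^6 Pa.

2.77e6 Pa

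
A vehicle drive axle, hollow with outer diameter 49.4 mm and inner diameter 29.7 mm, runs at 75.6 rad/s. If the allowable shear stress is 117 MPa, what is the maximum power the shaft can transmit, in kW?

182 kW

J = π(d_o⁴ − d_i⁴)/32 = π(0.0494⁴ − 0.0297⁴)/32 = 5.083×10^-7 m⁴.
T_max = τ_allow·J/r = 1.17×10^8 × 5.083×10^-7 / 0.0247 = 2408 N·m.
ω = 75.6 rad/s, so P_max = T_max·ω = 1.820×10^5 W.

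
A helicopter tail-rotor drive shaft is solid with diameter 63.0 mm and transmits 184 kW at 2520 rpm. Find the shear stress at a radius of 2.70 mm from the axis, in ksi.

ω = 2π·2520/60 = 263.9 rad/s, so T = P/ω = 184×10³ / 263.9 = 697.3 N·m.
J = πd⁴/32 = π(0.0630)⁴/32 = 1.547×10^-6 m⁴.
Shear stress varies linearly with radius: τ = T·r/J = 697.3 × 0.00270 / 1.547×10^-6 = 1.217×10^6 Pa.

0.177 ksi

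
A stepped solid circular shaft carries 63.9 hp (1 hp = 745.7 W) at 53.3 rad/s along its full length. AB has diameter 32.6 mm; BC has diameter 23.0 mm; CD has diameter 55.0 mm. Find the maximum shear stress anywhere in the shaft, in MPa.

ω = 53.3 rad/s, so T = P/ω = 63.9×745.7 / 53.30 = 894.0 N·m.
Under the same torque, τ_max = 16T/(πd³) is largest where d is smallest — segment BC (d = 23.0 mm).
τ_max = 16·894.0/(π·(0.0230)³) = 3.742×10^8 Pa.

374 MPa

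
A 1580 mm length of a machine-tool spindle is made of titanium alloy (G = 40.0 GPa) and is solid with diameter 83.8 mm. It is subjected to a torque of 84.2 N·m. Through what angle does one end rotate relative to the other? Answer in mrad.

0.687 mrad

J = πd⁴/32 = π(0.0838)⁴/32 = 4.841×10^-6 m⁴.
θ = T·L/(G·J) = 84.20 × 1.58 / (40.0×10⁹ × 4.841×10^-6) = 6.870×10^-4 rad.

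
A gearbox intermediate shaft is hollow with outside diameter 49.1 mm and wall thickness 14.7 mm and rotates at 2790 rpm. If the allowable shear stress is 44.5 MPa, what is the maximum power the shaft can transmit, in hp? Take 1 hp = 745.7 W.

J = π(d_o⁴ − d_i⁴)/32 = π(0.0491⁴ − 0.0197⁴)/32 = 5.558×10^-7 m⁴.
T_max = τ_allow·J/r = 4.45×10^7 × 5.558×10^-7 / 0.0246 = 1007 N·m.
ω = 2π·2790/60 = 292.2 rad/s, so P_max = T_max·ω = 2.944×10^5 W.

395 hp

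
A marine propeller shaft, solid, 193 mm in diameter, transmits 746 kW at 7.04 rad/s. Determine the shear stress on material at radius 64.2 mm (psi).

7240 psi

ω = 7.04 rad/s, so T = P/ω = 746×10³ / 7.040 = 106000 N·m.
J = πd⁴/32 = π(0.193)⁴/32 = 1.362×10^-4 m⁴.
Shear stress varies linearly with radius: τ = T·r/J = 106000 × 0.0642 / 1.362×10^-4 = 4.994×10^7 Pa.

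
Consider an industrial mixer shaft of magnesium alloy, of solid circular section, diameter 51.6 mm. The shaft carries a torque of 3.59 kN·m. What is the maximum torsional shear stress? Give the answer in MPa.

133 MPa

J = πd⁴/32 = π(0.0516)⁴/32 = 6.960×10^-7 m⁴.
τ_max = T·r/J = 3590 × 0.0258 / 6.960×10^-7 = 1.331×10^8 Pa.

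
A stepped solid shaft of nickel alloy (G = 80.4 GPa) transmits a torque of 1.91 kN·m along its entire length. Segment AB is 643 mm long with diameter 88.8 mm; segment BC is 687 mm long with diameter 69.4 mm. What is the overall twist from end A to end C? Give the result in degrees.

J_AB = π(0.0888)⁴/32 = 6.10×10^-6 m⁴; J_BC = π(0.0694)⁴/32 = 2.28×10^-6 m⁴.
θ = (T/G)·Σ L_i/J_i = (1910/80.4×10⁹)·(0.643/6.10×10^-6 + 0.687/2.28×10^-6) = 9.669×10^-3 rad.

0.554°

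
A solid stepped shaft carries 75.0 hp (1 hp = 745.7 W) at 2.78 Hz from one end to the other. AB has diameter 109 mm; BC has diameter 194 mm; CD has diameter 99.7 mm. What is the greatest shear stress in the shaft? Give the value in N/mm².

16.5 N/mm²

ω = 2π·2.78 = 17.47 rad/s, so T = P/ω = 75.0×745.7 / 17.47 = 3202 N·m.
Under the same torque, τ_max = 16T/(πd³) is largest where d is smallest — segment CD (d = 99.7 mm).
τ_max = 16·3202/(π·(0.0997)³) = 1.645×10^7 Pa.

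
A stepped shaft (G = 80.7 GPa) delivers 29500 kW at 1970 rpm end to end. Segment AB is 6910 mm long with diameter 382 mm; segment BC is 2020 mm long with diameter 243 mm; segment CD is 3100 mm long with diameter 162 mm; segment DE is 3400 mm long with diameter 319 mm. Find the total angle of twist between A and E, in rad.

0.103 rad

ω = 2π·1970/60 = 206.3 rad/s, so T = P/ω = 29500×10³ / 206.3 = 143000 N·m.
J_AB = π(0.382)⁴/32 = 2.09×10^-3 m⁴; J_BC = π(0.243)⁴/32 = 3.42×10^-4 m⁴; J_CD = π(0.162)⁴/32 = 6.76×10^-5 m⁴; J_DE = π(0.319)⁴/32 = 1.02×10^-3 m⁴.
θ = (T/G)·Σ L_i/J_i = (143000/80.7×10⁹)·(6.91/2.09×10^-3 + 2.02/3.42×10^-4 + 3.10/6.76×10^-5 + 3.40/1.02×10^-3) = 0.1035 rad.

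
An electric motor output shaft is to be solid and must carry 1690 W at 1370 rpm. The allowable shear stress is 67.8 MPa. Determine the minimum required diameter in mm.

9.60 mm

ω = 2π·1370/60 = 143.5 rad/s, so T = P/ω = 1690 / 143.5 = 11.78 N·m.
For a solid shaft τ_max = 16T/(πd³), so d = (16T/(π τ_allow))^(1/3) = (16·11.78/(π·6.78×10^7))^(1/3) = 0.009600 m.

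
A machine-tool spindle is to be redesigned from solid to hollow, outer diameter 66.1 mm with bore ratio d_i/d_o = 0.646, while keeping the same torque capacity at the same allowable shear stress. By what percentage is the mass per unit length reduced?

Equal τ_max and T ⇒ the solid shaft needs d_s³ = d_o³(1−k⁴), so d_s = 66.1·(1−0.646⁴)^(1/3) = 62.02 mm.
Area ratio A_h/A_s = d_o²(1−k²)/d_s² = (1−k²)/(1−k⁴)^(2/3) = 0.6620.
Mass saving = 1 − 0.6620 = 33.8 %.

33.8 %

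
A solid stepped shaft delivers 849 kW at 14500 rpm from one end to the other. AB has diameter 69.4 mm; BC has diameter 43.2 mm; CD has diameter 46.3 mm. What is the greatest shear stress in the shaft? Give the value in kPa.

ω = 2π·14500/60 = 1518 rad/s, so T = P/ω = 849×10³ / 1518 = 559.1 N·m.
Under the same torque, τ_max = 16T/(πd³) is largest where d is smallest — segment BC (d = 43.2 mm).
τ_max = 16·559.1/(π·(0.0432)³) = 3.532×10^7 Pa.

35300 kPa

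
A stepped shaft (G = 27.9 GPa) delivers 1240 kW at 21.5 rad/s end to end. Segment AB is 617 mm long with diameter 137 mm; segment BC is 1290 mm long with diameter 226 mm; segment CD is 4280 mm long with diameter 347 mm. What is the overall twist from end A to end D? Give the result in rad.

0.0535 rad

ω = 21.5 rad/s, so T = P/ω = 1240×10³ / 21.50 = 57670 N·m.
J_AB = π(0.137)⁴/32 = 3.46×10^-5 m⁴; J_BC = π(0.226)⁴/32 = 2.56×10^-4 m⁴; J_CD = π(0.347)⁴/32 = 1.42×10^-3 m⁴.
θ = (T/G)·Σ L_i/J_i = (57670/27.9×10⁹)·(0.617/3.46×10^-5 + 1.29/2.56×10^-4 + 4.28/1.42×10^-3) = 0.05351 rad.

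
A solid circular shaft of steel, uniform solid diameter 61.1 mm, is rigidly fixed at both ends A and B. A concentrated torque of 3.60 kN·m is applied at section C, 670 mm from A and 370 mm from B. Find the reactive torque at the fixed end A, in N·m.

With uniform GJ and both ends fixed, compatibility θ_AC = θ_CB gives T_A·a = T_B·b, together with T_A + T_B = T₀.
T_A = T₀·b/(a+b) = 3600·370/1040 = 1281 N·m; T_B = 2319 N·m.

1280 N·m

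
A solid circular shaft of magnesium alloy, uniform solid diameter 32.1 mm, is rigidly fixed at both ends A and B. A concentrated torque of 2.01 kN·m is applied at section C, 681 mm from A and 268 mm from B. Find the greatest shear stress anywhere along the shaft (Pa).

2.22e8 Pa

With uniform GJ and both ends fixed, compatibility θ_AC = θ_CB gives T_A·a = T_B·b, together with T_A + T_B = T₀.
T_A = T₀·b/(a+b) = 2010·268/949.0 = 567.6 N·m; T_B = 1442 N·m.
τ in each portion: τ_AC = 8.74×10^7 Pa, τ_CB = 2.22×10^8 Pa; maximum is in CB.
τ_max = T_CB·r/J = 1442·0.0161/1.04×10^-7 = 2.221×10^8 Pa.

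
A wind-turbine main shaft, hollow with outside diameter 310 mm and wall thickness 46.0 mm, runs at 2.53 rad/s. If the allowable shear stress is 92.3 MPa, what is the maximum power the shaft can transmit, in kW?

J = π(d_o⁴ − d_i⁴)/32 = π(0.310⁴ − 0.218⁴)/32 = 6.849×10^-4 m⁴.
T_max = τ_allow·J/r = 9.23×10^7 × 6.849×10^-4 / 0.155 = 407900 N·m.
ω = 2.53 rad/s, so P_max = T_max·ω = 1.032×10^6 W.

1030 kW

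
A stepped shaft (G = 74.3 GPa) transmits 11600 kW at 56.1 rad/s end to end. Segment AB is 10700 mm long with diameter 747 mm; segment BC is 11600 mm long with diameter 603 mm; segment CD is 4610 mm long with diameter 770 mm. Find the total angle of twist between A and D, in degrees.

ω = 56.1 rad/s, so T = P/ω = 11600×10³ / 56.10 = 206800 N·m.
J_AB = π(0.747)⁴/32 = 0.0306 m⁴; J_BC = π(0.603)⁴/32 = 0.0130 m⁴; J_CD = π(0.770)⁴/32 = 0.0345 m⁴.
θ = (T/G)·Σ L_i/J_i = (206800/74.3×10⁹)·(10.7/0.0306 + 11.6/0.0130 + 4.61/0.0345) = 3.833×10^-3 rad.

0.220°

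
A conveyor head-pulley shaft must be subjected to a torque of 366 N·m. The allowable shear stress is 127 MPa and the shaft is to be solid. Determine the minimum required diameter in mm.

24.5 mm

For a solid shaft τ_max = 16T/(πd³), so d = (16T/(π τ_allow))^(1/3) = (16·366.0/(π·1.27×10^8))^(1/3) = 0.02448 m.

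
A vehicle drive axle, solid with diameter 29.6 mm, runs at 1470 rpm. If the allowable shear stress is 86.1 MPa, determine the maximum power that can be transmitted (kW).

67.5 kW

J = πd⁴/32 = π(0.0296)⁴/32 = 7.536×10^-8 m⁴.
T_max = τ_allow·J/r = 8.61×10^7 × 7.536×10^-8 / 0.0148 = 438.4 N·m.
ω = 2π·1470/60 = 153.9 rad/s, so P_max = T_max·ω = 6.749×10^4 W.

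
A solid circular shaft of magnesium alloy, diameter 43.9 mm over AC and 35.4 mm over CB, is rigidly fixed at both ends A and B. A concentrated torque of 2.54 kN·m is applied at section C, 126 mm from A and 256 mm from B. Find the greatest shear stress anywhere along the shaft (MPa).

Compatibility: T_A·a/J_AC = T_B·b/J_CB with T_A + T_B = T₀.
J_AC = 3.65×10^-7 m⁴, J_CB = 1.54×10^-7 m⁴, so T_A = T₀·(J_AC/a)/((J_AC/a)+(J_CB/b)) = 2102 N·m, T_B = 437.5 N·m.
τ in each portion: τ_AC = 1.27×10^8 Pa, τ_CB = 5.02×10^7 Pa; maximum is in AC.
τ_max = T_AC·r/J = 2102·0.0220/3.65×10^-7 = 1.266×10^8 Pa.

127 MPa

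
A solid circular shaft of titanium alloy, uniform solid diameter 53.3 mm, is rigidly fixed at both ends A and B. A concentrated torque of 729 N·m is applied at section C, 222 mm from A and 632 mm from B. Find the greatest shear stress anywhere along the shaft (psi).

2630 psi

With uniform GJ and both ends fixed, compatibility θ_AC = θ_CB gives T_A·a = T_B·b, together with T_A + T_B = T₀.
T_A = T₀·b/(a+b) = 729.0·632/854.0 = 539.5 N·m; T_B = 189.5 N·m.
τ in each portion: τ_AC = 1.81×10^7 Pa, τ_CB = 6.37×10^6 Pa; maximum is in AC.
τ_max = T_AC·r/J = 539.5·0.0267/7.92×10^-7 = 1.815×10^7 Pa.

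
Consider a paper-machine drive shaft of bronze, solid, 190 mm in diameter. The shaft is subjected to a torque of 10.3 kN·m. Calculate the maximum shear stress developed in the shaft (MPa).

7.65 MPa

J = πd⁴/32 = π(0.190)⁴/32 = 1.279×10^-4 m⁴.
τ_max = T·r/J = 10300 × 0.0950 / 1.279×10^-4 = 7.648×10^6 Pa.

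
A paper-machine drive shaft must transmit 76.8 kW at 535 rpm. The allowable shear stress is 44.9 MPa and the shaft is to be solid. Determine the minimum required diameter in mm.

ω = 2π·535/60 = 56.03 rad/s, so T = P/ω = 76.8×10³ / 56.03 = 1371 N·m.
For a solid shaft τ_max = 16T/(πd³), so d = (16T/(π τ_allow))^(1/3) = (16·1371/(π·4.49×10^7))^(1/3) = 0.05377 m.

53.8 mm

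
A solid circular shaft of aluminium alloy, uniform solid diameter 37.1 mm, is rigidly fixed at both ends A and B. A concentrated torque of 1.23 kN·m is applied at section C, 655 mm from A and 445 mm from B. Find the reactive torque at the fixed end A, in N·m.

498 N·m

With uniform GJ and both ends fixed, compatibility θ_AC = θ_CB gives T_A·a = T_B·b, together with T_A + T_B = T₀.
T_A = T₀·b/(a+b) = 1230·445/1100 = 497.6 N·m; T_B = 732.4 N·m.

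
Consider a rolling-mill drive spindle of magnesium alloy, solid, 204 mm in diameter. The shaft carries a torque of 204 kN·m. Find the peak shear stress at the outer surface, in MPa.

J = πd⁴/32 = π(0.204)⁴/32 = 1.700×10^-4 m⁴.
τ_max = T·r/J = 204000 × 0.102 / 1.700×10^-4 = 1.224×10^8 Pa.

122 MPa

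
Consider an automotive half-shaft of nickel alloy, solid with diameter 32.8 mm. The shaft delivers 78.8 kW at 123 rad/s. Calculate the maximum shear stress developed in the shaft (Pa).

9.25e7 Pa

ω = 123 rad/s, so T = P/ω = 78.8×10³ / 123.0 = 640.7 N·m.
J = πd⁴/32 = π(0.0328)⁴/32 = 1.136×10^-7 m⁴.
τ_max = T·r/J = 640.7 × 0.0164 / 1.136×10^-7 = 9.246×10^7 Pa.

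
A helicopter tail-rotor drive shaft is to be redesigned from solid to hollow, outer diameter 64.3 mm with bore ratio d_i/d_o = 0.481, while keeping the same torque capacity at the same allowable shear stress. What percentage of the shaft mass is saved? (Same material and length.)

Equal τ_max and T ⇒ the solid shaft needs d_s³ = d_o³(1−k⁴), so d_s = 64.3·(1−0.481⁴)^(1/3) = 63.13 mm.
Area ratio A_h/A_s = d_o²(1−k²)/d_s² = (1−k²)/(1−k⁴)^(2/3) = 0.7974.
Mass saving = 1 − 0.7974 = 20.3 %.

20.3 %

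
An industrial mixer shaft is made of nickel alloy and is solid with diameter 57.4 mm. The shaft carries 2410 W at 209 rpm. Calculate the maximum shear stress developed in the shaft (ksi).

0.430 ksi

ω = 2π·209/60 = 21.89 rad/s, so T = P/ω = 2410 / 21.89 = 110.1 N·m.
J = πd⁴/32 = π(0.0574)⁴/32 = 1.066×10^-6 m⁴.
τ_max = T·r/J = 110.1 × 0.0287 / 1.066×10^-6 = 2.965×10^6 Pa.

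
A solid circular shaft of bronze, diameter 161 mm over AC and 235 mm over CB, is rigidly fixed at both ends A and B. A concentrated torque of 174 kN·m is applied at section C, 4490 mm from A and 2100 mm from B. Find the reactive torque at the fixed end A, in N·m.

Compatibility: T_A·a/J_AC = T_B·b/J_CB with T_A + T_B = T₀.
J_AC = 6.60×10^-5 m⁴, J_CB = 2.99×10^-4 m⁴, so T_A = T₀·(J_AC/a)/((J_AC/a)+(J_CB/b)) = 16250 N·m, T_B = 157700 N·m.

16300 N·m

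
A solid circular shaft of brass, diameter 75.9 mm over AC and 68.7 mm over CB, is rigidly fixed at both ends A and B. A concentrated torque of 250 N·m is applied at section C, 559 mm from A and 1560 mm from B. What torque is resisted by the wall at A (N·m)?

Compatibility: T_A·a/J_AC = T_B·b/J_CB with T_A + T_B = T₀.
J_AC = 3.26×10^-6 m⁴, J_CB = 2.19×10^-6 m⁴, so T_A = T₀·(J_AC/a)/((J_AC/a)+(J_CB/b)) = 201.5 N·m, T_B = 48.47 N·m.

202 N·m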